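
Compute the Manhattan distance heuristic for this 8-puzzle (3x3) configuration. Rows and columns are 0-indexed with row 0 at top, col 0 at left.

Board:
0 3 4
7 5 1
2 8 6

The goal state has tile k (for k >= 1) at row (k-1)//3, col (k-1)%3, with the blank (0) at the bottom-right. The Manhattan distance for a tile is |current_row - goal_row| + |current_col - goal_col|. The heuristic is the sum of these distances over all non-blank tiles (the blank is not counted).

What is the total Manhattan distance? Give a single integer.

Answer: 12

Derivation:
Tile 3: at (0,1), goal (0,2), distance |0-0|+|1-2| = 1
Tile 4: at (0,2), goal (1,0), distance |0-1|+|2-0| = 3
Tile 7: at (1,0), goal (2,0), distance |1-2|+|0-0| = 1
Tile 5: at (1,1), goal (1,1), distance |1-1|+|1-1| = 0
Tile 1: at (1,2), goal (0,0), distance |1-0|+|2-0| = 3
Tile 2: at (2,0), goal (0,1), distance |2-0|+|0-1| = 3
Tile 8: at (2,1), goal (2,1), distance |2-2|+|1-1| = 0
Tile 6: at (2,2), goal (1,2), distance |2-1|+|2-2| = 1
Sum: 1 + 3 + 1 + 0 + 3 + 3 + 0 + 1 = 12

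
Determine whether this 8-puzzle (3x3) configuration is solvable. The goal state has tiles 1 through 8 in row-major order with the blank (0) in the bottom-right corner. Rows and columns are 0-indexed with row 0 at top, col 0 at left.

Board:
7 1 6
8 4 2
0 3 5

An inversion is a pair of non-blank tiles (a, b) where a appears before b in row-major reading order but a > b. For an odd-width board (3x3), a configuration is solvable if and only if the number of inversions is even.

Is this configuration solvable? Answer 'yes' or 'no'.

Answer: yes

Derivation:
Inversions (pairs i<j in row-major order where tile[i] > tile[j] > 0): 16
16 is even, so the puzzle is solvable.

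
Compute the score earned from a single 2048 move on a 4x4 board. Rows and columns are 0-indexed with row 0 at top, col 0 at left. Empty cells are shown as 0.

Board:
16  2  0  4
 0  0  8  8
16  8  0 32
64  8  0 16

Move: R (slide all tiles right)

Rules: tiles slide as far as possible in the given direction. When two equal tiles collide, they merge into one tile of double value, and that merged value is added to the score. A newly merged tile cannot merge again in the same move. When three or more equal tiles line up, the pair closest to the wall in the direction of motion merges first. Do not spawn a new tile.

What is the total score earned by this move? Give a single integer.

Slide right:
row 0: [16, 2, 0, 4] -> [0, 16, 2, 4]  score +0 (running 0)
row 1: [0, 0, 8, 8] -> [0, 0, 0, 16]  score +16 (running 16)
row 2: [16, 8, 0, 32] -> [0, 16, 8, 32]  score +0 (running 16)
row 3: [64, 8, 0, 16] -> [0, 64, 8, 16]  score +0 (running 16)
Board after move:
 0 16  2  4
 0  0  0 16
 0 16  8 32
 0 64  8 16

Answer: 16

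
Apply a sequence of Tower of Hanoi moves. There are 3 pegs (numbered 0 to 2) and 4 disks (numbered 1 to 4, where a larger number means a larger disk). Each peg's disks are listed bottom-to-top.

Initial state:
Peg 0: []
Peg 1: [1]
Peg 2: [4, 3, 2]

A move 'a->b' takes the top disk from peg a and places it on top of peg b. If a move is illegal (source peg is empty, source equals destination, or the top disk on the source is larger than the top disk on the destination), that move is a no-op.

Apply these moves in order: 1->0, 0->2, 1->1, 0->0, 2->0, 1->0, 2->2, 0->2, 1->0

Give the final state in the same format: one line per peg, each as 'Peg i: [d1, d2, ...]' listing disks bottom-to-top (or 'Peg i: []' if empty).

After move 1 (1->0):
Peg 0: [1]
Peg 1: []
Peg 2: [4, 3, 2]

After move 2 (0->2):
Peg 0: []
Peg 1: []
Peg 2: [4, 3, 2, 1]

After move 3 (1->1):
Peg 0: []
Peg 1: []
Peg 2: [4, 3, 2, 1]

After move 4 (0->0):
Peg 0: []
Peg 1: []
Peg 2: [4, 3, 2, 1]

After move 5 (2->0):
Peg 0: [1]
Peg 1: []
Peg 2: [4, 3, 2]

After move 6 (1->0):
Peg 0: [1]
Peg 1: []
Peg 2: [4, 3, 2]

After move 7 (2->2):
Peg 0: [1]
Peg 1: []
Peg 2: [4, 3, 2]

After move 8 (0->2):
Peg 0: []
Peg 1: []
Peg 2: [4, 3, 2, 1]

After move 9 (1->0):
Peg 0: []
Peg 1: []
Peg 2: [4, 3, 2, 1]

Answer: Peg 0: []
Peg 1: []
Peg 2: [4, 3, 2, 1]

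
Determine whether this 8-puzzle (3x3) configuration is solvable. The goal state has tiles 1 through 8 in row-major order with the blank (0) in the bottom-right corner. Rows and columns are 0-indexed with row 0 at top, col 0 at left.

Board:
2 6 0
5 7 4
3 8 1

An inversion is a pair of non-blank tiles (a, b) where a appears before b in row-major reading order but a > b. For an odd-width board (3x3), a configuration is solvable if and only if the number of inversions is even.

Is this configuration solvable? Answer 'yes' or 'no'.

Inversions (pairs i<j in row-major order where tile[i] > tile[j] > 0): 15
15 is odd, so the puzzle is not solvable.

Answer: no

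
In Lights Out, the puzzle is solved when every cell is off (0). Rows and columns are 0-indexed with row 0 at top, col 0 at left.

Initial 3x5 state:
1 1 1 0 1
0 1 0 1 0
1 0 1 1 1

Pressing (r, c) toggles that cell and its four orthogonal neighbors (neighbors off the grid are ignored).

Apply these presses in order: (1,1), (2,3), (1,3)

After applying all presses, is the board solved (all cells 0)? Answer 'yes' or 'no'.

Answer: no

Derivation:
After press 1 at (1,1):
1 0 1 0 1
1 0 1 1 0
1 1 1 1 1

After press 2 at (2,3):
1 0 1 0 1
1 0 1 0 0
1 1 0 0 0

After press 3 at (1,3):
1 0 1 1 1
1 0 0 1 1
1 1 0 1 0

Lights still on: 10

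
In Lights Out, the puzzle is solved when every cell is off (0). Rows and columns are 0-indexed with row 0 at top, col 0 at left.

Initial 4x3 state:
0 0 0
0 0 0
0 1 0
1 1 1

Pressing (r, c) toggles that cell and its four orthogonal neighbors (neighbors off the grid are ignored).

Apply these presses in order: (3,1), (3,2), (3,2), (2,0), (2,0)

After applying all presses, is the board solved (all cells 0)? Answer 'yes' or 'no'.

Answer: yes

Derivation:
After press 1 at (3,1):
0 0 0
0 0 0
0 0 0
0 0 0

After press 2 at (3,2):
0 0 0
0 0 0
0 0 1
0 1 1

After press 3 at (3,2):
0 0 0
0 0 0
0 0 0
0 0 0

After press 4 at (2,0):
0 0 0
1 0 0
1 1 0
1 0 0

After press 5 at (2,0):
0 0 0
0 0 0
0 0 0
0 0 0

Lights still on: 0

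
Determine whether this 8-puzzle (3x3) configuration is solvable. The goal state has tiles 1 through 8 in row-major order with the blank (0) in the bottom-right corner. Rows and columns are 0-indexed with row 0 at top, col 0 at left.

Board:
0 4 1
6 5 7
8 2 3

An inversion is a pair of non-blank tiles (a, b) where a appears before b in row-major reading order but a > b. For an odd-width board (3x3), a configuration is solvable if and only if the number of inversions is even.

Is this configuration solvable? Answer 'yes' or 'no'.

Inversions (pairs i<j in row-major order where tile[i] > tile[j] > 0): 12
12 is even, so the puzzle is solvable.

Answer: yes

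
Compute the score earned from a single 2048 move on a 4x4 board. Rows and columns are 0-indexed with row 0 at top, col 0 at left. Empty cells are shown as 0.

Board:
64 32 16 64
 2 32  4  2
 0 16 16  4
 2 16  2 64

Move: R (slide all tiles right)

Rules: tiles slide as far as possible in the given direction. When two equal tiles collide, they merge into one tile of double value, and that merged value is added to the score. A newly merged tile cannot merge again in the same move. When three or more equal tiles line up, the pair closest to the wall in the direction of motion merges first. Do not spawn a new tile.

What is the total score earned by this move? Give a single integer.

Slide right:
row 0: [64, 32, 16, 64] -> [64, 32, 16, 64]  score +0 (running 0)
row 1: [2, 32, 4, 2] -> [2, 32, 4, 2]  score +0 (running 0)
row 2: [0, 16, 16, 4] -> [0, 0, 32, 4]  score +32 (running 32)
row 3: [2, 16, 2, 64] -> [2, 16, 2, 64]  score +0 (running 32)
Board after move:
64 32 16 64
 2 32  4  2
 0  0 32  4
 2 16  2 64

Answer: 32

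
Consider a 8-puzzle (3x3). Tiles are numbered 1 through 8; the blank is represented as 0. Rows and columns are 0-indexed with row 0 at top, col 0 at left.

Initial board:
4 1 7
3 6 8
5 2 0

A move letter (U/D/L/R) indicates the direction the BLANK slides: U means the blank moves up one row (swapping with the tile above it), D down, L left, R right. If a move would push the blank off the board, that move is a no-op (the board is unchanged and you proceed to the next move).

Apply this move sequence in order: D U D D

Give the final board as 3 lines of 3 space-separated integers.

Answer: 4 1 7
3 6 8
5 2 0

Derivation:
After move 1 (D):
4 1 7
3 6 8
5 2 0

After move 2 (U):
4 1 7
3 6 0
5 2 8

After move 3 (D):
4 1 7
3 6 8
5 2 0

After move 4 (D):
4 1 7
3 6 8
5 2 0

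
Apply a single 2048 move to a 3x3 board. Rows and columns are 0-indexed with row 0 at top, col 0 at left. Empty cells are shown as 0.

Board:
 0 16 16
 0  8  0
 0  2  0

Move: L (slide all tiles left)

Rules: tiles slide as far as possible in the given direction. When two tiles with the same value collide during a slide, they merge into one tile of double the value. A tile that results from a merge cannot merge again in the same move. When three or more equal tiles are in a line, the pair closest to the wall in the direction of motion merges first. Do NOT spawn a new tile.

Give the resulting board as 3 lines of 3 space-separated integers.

Answer: 32  0  0
 8  0  0
 2  0  0

Derivation:
Slide left:
row 0: [0, 16, 16] -> [32, 0, 0]
row 1: [0, 8, 0] -> [8, 0, 0]
row 2: [0, 2, 0] -> [2, 0, 0]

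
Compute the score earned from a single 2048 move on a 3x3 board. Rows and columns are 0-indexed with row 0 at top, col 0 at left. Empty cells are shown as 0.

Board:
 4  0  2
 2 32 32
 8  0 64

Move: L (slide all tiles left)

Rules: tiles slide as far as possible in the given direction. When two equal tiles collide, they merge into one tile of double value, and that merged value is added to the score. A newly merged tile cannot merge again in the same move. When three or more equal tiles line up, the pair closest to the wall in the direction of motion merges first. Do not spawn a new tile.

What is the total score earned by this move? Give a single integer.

Slide left:
row 0: [4, 0, 2] -> [4, 2, 0]  score +0 (running 0)
row 1: [2, 32, 32] -> [2, 64, 0]  score +64 (running 64)
row 2: [8, 0, 64] -> [8, 64, 0]  score +0 (running 64)
Board after move:
 4  2  0
 2 64  0
 8 64  0

Answer: 64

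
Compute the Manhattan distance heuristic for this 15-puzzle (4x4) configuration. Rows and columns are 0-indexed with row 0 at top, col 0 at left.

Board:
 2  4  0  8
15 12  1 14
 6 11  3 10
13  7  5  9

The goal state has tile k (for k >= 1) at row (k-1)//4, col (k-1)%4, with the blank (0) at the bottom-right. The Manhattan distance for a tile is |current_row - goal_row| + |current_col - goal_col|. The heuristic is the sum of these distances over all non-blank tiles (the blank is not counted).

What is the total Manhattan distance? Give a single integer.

Tile 2: at (0,0), goal (0,1), distance |0-0|+|0-1| = 1
Tile 4: at (0,1), goal (0,3), distance |0-0|+|1-3| = 2
Tile 8: at (0,3), goal (1,3), distance |0-1|+|3-3| = 1
Tile 15: at (1,0), goal (3,2), distance |1-3|+|0-2| = 4
Tile 12: at (1,1), goal (2,3), distance |1-2|+|1-3| = 3
Tile 1: at (1,2), goal (0,0), distance |1-0|+|2-0| = 3
Tile 14: at (1,3), goal (3,1), distance |1-3|+|3-1| = 4
Tile 6: at (2,0), goal (1,1), distance |2-1|+|0-1| = 2
Tile 11: at (2,1), goal (2,2), distance |2-2|+|1-2| = 1
Tile 3: at (2,2), goal (0,2), distance |2-0|+|2-2| = 2
Tile 10: at (2,3), goal (2,1), distance |2-2|+|3-1| = 2
Tile 13: at (3,0), goal (3,0), distance |3-3|+|0-0| = 0
Tile 7: at (3,1), goal (1,2), distance |3-1|+|1-2| = 3
Tile 5: at (3,2), goal (1,0), distance |3-1|+|2-0| = 4
Tile 9: at (3,3), goal (2,0), distance |3-2|+|3-0| = 4
Sum: 1 + 2 + 1 + 4 + 3 + 3 + 4 + 2 + 1 + 2 + 2 + 0 + 3 + 4 + 4 = 36

Answer: 36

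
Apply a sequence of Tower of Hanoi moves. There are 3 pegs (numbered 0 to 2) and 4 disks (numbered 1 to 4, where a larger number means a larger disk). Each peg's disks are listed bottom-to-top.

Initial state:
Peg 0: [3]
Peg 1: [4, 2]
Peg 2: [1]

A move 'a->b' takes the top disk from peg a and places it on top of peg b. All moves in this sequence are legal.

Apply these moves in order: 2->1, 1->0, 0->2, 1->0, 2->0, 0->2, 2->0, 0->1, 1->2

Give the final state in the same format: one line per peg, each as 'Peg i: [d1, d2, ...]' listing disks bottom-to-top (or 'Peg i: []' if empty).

Answer: Peg 0: [3, 2]
Peg 1: [4]
Peg 2: [1]

Derivation:
After move 1 (2->1):
Peg 0: [3]
Peg 1: [4, 2, 1]
Peg 2: []

After move 2 (1->0):
Peg 0: [3, 1]
Peg 1: [4, 2]
Peg 2: []

After move 3 (0->2):
Peg 0: [3]
Peg 1: [4, 2]
Peg 2: [1]

After move 4 (1->0):
Peg 0: [3, 2]
Peg 1: [4]
Peg 2: [1]

After move 5 (2->0):
Peg 0: [3, 2, 1]
Peg 1: [4]
Peg 2: []

After move 6 (0->2):
Peg 0: [3, 2]
Peg 1: [4]
Peg 2: [1]

After move 7 (2->0):
Peg 0: [3, 2, 1]
Peg 1: [4]
Peg 2: []

After move 8 (0->1):
Peg 0: [3, 2]
Peg 1: [4, 1]
Peg 2: []

After move 9 (1->2):
Peg 0: [3, 2]
Peg 1: [4]
Peg 2: [1]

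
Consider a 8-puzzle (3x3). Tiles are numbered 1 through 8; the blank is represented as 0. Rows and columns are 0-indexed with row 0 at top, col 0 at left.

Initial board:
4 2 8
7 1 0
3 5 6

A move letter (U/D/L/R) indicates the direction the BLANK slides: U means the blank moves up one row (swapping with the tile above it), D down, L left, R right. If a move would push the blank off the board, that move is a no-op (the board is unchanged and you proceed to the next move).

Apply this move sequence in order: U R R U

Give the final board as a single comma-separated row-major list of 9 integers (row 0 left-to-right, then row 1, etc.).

Answer: 4, 2, 0, 7, 1, 8, 3, 5, 6

Derivation:
After move 1 (U):
4 2 0
7 1 8
3 5 6

After move 2 (R):
4 2 0
7 1 8
3 5 6

After move 3 (R):
4 2 0
7 1 8
3 5 6

After move 4 (U):
4 2 0
7 1 8
3 5 6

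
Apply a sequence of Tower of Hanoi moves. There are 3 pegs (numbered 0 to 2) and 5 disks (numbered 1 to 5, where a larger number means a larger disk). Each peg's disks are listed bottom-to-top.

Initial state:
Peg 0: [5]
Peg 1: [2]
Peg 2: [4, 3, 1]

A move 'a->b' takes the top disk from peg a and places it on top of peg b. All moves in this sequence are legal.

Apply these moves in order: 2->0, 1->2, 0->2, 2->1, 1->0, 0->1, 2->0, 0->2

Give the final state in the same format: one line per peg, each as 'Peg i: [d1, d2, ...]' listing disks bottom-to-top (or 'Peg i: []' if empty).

Answer: Peg 0: [5]
Peg 1: [1]
Peg 2: [4, 3, 2]

Derivation:
After move 1 (2->0):
Peg 0: [5, 1]
Peg 1: [2]
Peg 2: [4, 3]

After move 2 (1->2):
Peg 0: [5, 1]
Peg 1: []
Peg 2: [4, 3, 2]

After move 3 (0->2):
Peg 0: [5]
Peg 1: []
Peg 2: [4, 3, 2, 1]

After move 4 (2->1):
Peg 0: [5]
Peg 1: [1]
Peg 2: [4, 3, 2]

After move 5 (1->0):
Peg 0: [5, 1]
Peg 1: []
Peg 2: [4, 3, 2]

After move 6 (0->1):
Peg 0: [5]
Peg 1: [1]
Peg 2: [4, 3, 2]

After move 7 (2->0):
Peg 0: [5, 2]
Peg 1: [1]
Peg 2: [4, 3]

After move 8 (0->2):
Peg 0: [5]
Peg 1: [1]
Peg 2: [4, 3, 2]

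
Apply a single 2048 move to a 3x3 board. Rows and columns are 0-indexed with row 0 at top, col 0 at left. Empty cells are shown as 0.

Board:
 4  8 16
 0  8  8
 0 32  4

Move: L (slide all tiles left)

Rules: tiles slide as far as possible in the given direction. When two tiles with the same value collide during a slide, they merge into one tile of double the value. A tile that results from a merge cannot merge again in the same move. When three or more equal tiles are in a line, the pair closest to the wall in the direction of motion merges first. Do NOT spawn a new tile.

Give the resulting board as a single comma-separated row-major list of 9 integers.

Answer: 4, 8, 16, 16, 0, 0, 32, 4, 0

Derivation:
Slide left:
row 0: [4, 8, 16] -> [4, 8, 16]
row 1: [0, 8, 8] -> [16, 0, 0]
row 2: [0, 32, 4] -> [32, 4, 0]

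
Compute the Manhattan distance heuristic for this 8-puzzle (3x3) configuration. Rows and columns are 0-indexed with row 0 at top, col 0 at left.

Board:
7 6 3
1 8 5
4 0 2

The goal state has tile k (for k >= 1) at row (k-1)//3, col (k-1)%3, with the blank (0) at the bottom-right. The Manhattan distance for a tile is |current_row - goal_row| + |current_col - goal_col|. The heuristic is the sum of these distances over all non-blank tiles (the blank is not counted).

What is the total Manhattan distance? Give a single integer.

Tile 7: at (0,0), goal (2,0), distance |0-2|+|0-0| = 2
Tile 6: at (0,1), goal (1,2), distance |0-1|+|1-2| = 2
Tile 3: at (0,2), goal (0,2), distance |0-0|+|2-2| = 0
Tile 1: at (1,0), goal (0,0), distance |1-0|+|0-0| = 1
Tile 8: at (1,1), goal (2,1), distance |1-2|+|1-1| = 1
Tile 5: at (1,2), goal (1,1), distance |1-1|+|2-1| = 1
Tile 4: at (2,0), goal (1,0), distance |2-1|+|0-0| = 1
Tile 2: at (2,2), goal (0,1), distance |2-0|+|2-1| = 3
Sum: 2 + 2 + 0 + 1 + 1 + 1 + 1 + 3 = 11

Answer: 11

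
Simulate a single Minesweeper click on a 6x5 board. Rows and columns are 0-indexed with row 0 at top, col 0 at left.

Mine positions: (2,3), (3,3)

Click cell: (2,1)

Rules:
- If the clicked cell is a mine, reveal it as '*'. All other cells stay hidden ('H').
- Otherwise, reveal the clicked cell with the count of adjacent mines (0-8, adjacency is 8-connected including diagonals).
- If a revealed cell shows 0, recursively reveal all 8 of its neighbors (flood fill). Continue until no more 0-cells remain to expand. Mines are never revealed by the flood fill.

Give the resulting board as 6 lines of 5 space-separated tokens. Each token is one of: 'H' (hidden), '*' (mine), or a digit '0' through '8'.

0 0 0 0 0
0 0 1 1 1
0 0 2 H H
0 0 2 H H
0 0 1 1 1
0 0 0 0 0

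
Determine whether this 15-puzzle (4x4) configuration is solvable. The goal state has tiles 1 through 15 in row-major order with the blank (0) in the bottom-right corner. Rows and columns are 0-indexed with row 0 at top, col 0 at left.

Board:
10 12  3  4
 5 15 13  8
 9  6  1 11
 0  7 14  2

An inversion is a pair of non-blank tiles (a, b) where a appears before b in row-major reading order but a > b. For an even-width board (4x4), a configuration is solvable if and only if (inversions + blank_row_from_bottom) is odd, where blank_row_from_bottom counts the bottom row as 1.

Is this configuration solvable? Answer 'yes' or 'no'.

Inversions: 55
Blank is in row 3 (0-indexed from top), which is row 1 counting from the bottom (bottom = 1).
55 + 1 = 56, which is even, so the puzzle is not solvable.

Answer: no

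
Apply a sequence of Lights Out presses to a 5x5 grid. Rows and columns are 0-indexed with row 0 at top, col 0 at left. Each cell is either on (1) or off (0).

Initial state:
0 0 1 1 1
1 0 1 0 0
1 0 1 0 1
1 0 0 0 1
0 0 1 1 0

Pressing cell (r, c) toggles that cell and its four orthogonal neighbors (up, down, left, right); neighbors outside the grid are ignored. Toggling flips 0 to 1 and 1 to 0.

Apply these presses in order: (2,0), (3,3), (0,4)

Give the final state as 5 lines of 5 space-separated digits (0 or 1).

Answer: 0 0 1 0 0
0 0 1 0 1
0 1 1 1 1
0 0 1 1 0
0 0 1 0 0

Derivation:
After press 1 at (2,0):
0 0 1 1 1
0 0 1 0 0
0 1 1 0 1
0 0 0 0 1
0 0 1 1 0

After press 2 at (3,3):
0 0 1 1 1
0 0 1 0 0
0 1 1 1 1
0 0 1 1 0
0 0 1 0 0

After press 3 at (0,4):
0 0 1 0 0
0 0 1 0 1
0 1 1 1 1
0 0 1 1 0
0 0 1 0 0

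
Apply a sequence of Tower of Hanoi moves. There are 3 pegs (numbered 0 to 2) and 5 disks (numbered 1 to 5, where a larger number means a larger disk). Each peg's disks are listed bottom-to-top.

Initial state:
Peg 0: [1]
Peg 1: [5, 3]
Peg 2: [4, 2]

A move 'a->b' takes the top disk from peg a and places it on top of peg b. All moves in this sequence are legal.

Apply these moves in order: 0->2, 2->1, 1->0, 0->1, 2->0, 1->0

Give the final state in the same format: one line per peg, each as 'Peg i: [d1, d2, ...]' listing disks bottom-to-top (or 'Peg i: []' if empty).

After move 1 (0->2):
Peg 0: []
Peg 1: [5, 3]
Peg 2: [4, 2, 1]

After move 2 (2->1):
Peg 0: []
Peg 1: [5, 3, 1]
Peg 2: [4, 2]

After move 3 (1->0):
Peg 0: [1]
Peg 1: [5, 3]
Peg 2: [4, 2]

After move 4 (0->1):
Peg 0: []
Peg 1: [5, 3, 1]
Peg 2: [4, 2]

After move 5 (2->0):
Peg 0: [2]
Peg 1: [5, 3, 1]
Peg 2: [4]

After move 6 (1->0):
Peg 0: [2, 1]
Peg 1: [5, 3]
Peg 2: [4]

Answer: Peg 0: [2, 1]
Peg 1: [5, 3]
Peg 2: [4]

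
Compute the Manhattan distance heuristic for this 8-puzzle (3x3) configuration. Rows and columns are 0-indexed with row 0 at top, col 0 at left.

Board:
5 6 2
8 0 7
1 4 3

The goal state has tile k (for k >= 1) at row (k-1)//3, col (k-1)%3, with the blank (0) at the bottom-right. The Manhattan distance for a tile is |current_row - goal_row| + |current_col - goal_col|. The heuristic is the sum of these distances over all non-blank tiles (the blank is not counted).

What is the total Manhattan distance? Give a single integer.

Tile 5: at (0,0), goal (1,1), distance |0-1|+|0-1| = 2
Tile 6: at (0,1), goal (1,2), distance |0-1|+|1-2| = 2
Tile 2: at (0,2), goal (0,1), distance |0-0|+|2-1| = 1
Tile 8: at (1,0), goal (2,1), distance |1-2|+|0-1| = 2
Tile 7: at (1,2), goal (2,0), distance |1-2|+|2-0| = 3
Tile 1: at (2,0), goal (0,0), distance |2-0|+|0-0| = 2
Tile 4: at (2,1), goal (1,0), distance |2-1|+|1-0| = 2
Tile 3: at (2,2), goal (0,2), distance |2-0|+|2-2| = 2
Sum: 2 + 2 + 1 + 2 + 3 + 2 + 2 + 2 = 16

Answer: 16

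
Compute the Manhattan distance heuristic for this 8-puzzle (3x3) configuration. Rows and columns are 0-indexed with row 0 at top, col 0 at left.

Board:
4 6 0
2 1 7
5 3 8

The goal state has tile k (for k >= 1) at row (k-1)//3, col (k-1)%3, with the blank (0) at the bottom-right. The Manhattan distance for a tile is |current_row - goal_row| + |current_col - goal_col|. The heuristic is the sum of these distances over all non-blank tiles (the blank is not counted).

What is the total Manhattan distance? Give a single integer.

Answer: 16

Derivation:
Tile 4: at (0,0), goal (1,0), distance |0-1|+|0-0| = 1
Tile 6: at (0,1), goal (1,2), distance |0-1|+|1-2| = 2
Tile 2: at (1,0), goal (0,1), distance |1-0|+|0-1| = 2
Tile 1: at (1,1), goal (0,0), distance |1-0|+|1-0| = 2
Tile 7: at (1,2), goal (2,0), distance |1-2|+|2-0| = 3
Tile 5: at (2,0), goal (1,1), distance |2-1|+|0-1| = 2
Tile 3: at (2,1), goal (0,2), distance |2-0|+|1-2| = 3
Tile 8: at (2,2), goal (2,1), distance |2-2|+|2-1| = 1
Sum: 1 + 2 + 2 + 2 + 3 + 2 + 3 + 1 = 16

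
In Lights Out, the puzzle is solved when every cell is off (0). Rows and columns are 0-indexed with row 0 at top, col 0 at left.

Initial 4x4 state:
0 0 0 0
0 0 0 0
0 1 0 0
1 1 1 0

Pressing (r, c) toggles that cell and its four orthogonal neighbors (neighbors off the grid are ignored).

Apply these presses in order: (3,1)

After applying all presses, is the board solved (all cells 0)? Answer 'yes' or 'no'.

Answer: yes

Derivation:
After press 1 at (3,1):
0 0 0 0
0 0 0 0
0 0 0 0
0 0 0 0

Lights still on: 0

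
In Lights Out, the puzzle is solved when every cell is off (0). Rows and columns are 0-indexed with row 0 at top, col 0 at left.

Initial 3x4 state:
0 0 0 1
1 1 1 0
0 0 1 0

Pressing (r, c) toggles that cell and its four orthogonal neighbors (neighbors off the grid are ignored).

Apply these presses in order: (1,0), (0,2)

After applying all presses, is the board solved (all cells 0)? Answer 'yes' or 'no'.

Answer: no

Derivation:
After press 1 at (1,0):
1 0 0 1
0 0 1 0
1 0 1 0

After press 2 at (0,2):
1 1 1 0
0 0 0 0
1 0 1 0

Lights still on: 5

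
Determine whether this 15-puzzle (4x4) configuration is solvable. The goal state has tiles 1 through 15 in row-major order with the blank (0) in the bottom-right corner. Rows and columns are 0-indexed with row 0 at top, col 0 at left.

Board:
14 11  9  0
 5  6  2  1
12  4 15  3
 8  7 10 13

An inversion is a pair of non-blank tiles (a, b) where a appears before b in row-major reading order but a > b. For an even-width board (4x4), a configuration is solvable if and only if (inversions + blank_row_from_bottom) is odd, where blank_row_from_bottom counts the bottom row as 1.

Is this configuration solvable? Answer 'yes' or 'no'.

Inversions: 52
Blank is in row 0 (0-indexed from top), which is row 4 counting from the bottom (bottom = 1).
52 + 4 = 56, which is even, so the puzzle is not solvable.

Answer: no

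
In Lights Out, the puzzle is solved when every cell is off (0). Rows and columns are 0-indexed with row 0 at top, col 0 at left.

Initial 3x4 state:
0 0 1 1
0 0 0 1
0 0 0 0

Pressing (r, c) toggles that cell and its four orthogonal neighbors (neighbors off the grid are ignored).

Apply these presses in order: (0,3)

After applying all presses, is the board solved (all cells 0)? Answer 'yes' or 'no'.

After press 1 at (0,3):
0 0 0 0
0 0 0 0
0 0 0 0

Lights still on: 0

Answer: yes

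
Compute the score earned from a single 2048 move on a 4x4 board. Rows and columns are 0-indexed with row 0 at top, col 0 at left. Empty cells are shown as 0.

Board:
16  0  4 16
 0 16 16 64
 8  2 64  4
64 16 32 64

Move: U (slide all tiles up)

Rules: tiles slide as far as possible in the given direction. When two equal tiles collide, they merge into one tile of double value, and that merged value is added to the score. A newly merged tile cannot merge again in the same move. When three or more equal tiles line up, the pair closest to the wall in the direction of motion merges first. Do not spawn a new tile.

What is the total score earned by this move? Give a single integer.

Answer: 0

Derivation:
Slide up:
col 0: [16, 0, 8, 64] -> [16, 8, 64, 0]  score +0 (running 0)
col 1: [0, 16, 2, 16] -> [16, 2, 16, 0]  score +0 (running 0)
col 2: [4, 16, 64, 32] -> [4, 16, 64, 32]  score +0 (running 0)
col 3: [16, 64, 4, 64] -> [16, 64, 4, 64]  score +0 (running 0)
Board after move:
16 16  4 16
 8  2 16 64
64 16 64  4
 0  0 32 64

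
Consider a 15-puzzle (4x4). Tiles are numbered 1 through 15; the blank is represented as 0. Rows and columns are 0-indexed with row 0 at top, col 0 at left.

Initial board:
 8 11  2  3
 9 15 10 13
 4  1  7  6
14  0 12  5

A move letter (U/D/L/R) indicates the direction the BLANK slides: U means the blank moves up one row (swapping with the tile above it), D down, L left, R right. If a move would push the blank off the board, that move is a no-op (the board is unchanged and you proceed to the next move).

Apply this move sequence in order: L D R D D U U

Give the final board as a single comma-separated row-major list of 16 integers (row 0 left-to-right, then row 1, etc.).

After move 1 (L):
 8 11  2  3
 9 15 10 13
 4  1  7  6
 0 14 12  5

After move 2 (D):
 8 11  2  3
 9 15 10 13
 4  1  7  6
 0 14 12  5

After move 3 (R):
 8 11  2  3
 9 15 10 13
 4  1  7  6
14  0 12  5

After move 4 (D):
 8 11  2  3
 9 15 10 13
 4  1  7  6
14  0 12  5

After move 5 (D):
 8 11  2  3
 9 15 10 13
 4  1  7  6
14  0 12  5

After move 6 (U):
 8 11  2  3
 9 15 10 13
 4  0  7  6
14  1 12  5

After move 7 (U):
 8 11  2  3
 9  0 10 13
 4 15  7  6
14  1 12  5

Answer: 8, 11, 2, 3, 9, 0, 10, 13, 4, 15, 7, 6, 14, 1, 12, 5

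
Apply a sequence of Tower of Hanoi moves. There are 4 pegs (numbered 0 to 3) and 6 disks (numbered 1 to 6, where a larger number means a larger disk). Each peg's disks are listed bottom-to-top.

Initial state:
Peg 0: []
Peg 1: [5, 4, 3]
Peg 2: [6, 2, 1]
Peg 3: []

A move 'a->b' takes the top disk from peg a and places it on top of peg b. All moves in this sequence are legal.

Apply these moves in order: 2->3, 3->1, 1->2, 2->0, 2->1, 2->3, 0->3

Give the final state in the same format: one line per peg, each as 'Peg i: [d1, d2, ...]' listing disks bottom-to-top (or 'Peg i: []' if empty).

Answer: Peg 0: []
Peg 1: [5, 4, 3, 2]
Peg 2: []
Peg 3: [6, 1]

Derivation:
After move 1 (2->3):
Peg 0: []
Peg 1: [5, 4, 3]
Peg 2: [6, 2]
Peg 3: [1]

After move 2 (3->1):
Peg 0: []
Peg 1: [5, 4, 3, 1]
Peg 2: [6, 2]
Peg 3: []

After move 3 (1->2):
Peg 0: []
Peg 1: [5, 4, 3]
Peg 2: [6, 2, 1]
Peg 3: []

After move 4 (2->0):
Peg 0: [1]
Peg 1: [5, 4, 3]
Peg 2: [6, 2]
Peg 3: []

After move 5 (2->1):
Peg 0: [1]
Peg 1: [5, 4, 3, 2]
Peg 2: [6]
Peg 3: []

After move 6 (2->3):
Peg 0: [1]
Peg 1: [5, 4, 3, 2]
Peg 2: []
Peg 3: [6]

After move 7 (0->3):
Peg 0: []
Peg 1: [5, 4, 3, 2]
Peg 2: []
Peg 3: [6, 1]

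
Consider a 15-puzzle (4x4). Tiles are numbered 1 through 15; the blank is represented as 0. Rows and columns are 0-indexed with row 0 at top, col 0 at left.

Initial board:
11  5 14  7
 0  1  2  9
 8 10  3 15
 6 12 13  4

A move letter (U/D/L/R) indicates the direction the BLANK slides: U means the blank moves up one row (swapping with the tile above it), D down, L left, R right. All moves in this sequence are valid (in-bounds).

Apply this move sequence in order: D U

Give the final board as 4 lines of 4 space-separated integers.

After move 1 (D):
11  5 14  7
 8  1  2  9
 0 10  3 15
 6 12 13  4

After move 2 (U):
11  5 14  7
 0  1  2  9
 8 10  3 15
 6 12 13  4

Answer: 11  5 14  7
 0  1  2  9
 8 10  3 15
 6 12 13  4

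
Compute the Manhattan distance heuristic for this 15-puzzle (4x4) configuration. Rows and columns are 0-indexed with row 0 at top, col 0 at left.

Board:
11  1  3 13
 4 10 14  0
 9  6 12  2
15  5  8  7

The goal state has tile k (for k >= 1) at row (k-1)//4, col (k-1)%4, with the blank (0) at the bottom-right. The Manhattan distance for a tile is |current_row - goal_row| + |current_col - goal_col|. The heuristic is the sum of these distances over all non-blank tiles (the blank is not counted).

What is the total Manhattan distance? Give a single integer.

Tile 11: (0,0)->(2,2) = 4
Tile 1: (0,1)->(0,0) = 1
Tile 3: (0,2)->(0,2) = 0
Tile 13: (0,3)->(3,0) = 6
Tile 4: (1,0)->(0,3) = 4
Tile 10: (1,1)->(2,1) = 1
Tile 14: (1,2)->(3,1) = 3
Tile 9: (2,0)->(2,0) = 0
Tile 6: (2,1)->(1,1) = 1
Tile 12: (2,2)->(2,3) = 1
Tile 2: (2,3)->(0,1) = 4
Tile 15: (3,0)->(3,2) = 2
Tile 5: (3,1)->(1,0) = 3
Tile 8: (3,2)->(1,3) = 3
Tile 7: (3,3)->(1,2) = 3
Sum: 4 + 1 + 0 + 6 + 4 + 1 + 3 + 0 + 1 + 1 + 4 + 2 + 3 + 3 + 3 = 36

Answer: 36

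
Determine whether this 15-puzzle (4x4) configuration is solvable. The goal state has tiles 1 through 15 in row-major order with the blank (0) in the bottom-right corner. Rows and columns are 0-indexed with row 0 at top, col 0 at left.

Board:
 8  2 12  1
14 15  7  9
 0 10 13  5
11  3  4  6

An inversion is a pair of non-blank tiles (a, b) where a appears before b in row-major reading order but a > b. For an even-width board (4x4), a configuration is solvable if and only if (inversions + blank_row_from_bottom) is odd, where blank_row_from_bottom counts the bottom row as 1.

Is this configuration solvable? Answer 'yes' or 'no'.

Inversions: 57
Blank is in row 2 (0-indexed from top), which is row 2 counting from the bottom (bottom = 1).
57 + 2 = 59, which is odd, so the puzzle is solvable.

Answer: yes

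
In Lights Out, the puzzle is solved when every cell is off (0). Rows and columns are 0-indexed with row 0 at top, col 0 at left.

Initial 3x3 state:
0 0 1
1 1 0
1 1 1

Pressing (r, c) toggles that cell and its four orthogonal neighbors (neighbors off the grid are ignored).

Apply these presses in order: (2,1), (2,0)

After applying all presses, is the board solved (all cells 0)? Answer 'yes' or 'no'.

Answer: no

Derivation:
After press 1 at (2,1):
0 0 1
1 0 0
0 0 0

After press 2 at (2,0):
0 0 1
0 0 0
1 1 0

Lights still on: 3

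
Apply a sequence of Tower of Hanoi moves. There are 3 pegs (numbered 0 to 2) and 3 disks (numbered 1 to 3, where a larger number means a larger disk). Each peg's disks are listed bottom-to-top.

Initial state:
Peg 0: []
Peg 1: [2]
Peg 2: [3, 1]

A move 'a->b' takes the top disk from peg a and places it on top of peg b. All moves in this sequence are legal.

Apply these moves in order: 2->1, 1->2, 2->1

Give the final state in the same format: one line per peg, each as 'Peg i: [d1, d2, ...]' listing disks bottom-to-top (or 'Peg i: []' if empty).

Answer: Peg 0: []
Peg 1: [2, 1]
Peg 2: [3]

Derivation:
After move 1 (2->1):
Peg 0: []
Peg 1: [2, 1]
Peg 2: [3]

After move 2 (1->2):
Peg 0: []
Peg 1: [2]
Peg 2: [3, 1]

After move 3 (2->1):
Peg 0: []
Peg 1: [2, 1]
Peg 2: [3]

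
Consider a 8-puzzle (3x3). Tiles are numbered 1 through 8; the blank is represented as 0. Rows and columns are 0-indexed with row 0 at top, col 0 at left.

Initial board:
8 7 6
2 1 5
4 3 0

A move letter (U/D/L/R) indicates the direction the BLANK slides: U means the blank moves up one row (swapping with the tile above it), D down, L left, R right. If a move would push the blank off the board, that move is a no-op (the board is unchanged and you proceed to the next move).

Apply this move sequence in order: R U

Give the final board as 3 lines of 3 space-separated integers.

After move 1 (R):
8 7 6
2 1 5
4 3 0

After move 2 (U):
8 7 6
2 1 0
4 3 5

Answer: 8 7 6
2 1 0
4 3 5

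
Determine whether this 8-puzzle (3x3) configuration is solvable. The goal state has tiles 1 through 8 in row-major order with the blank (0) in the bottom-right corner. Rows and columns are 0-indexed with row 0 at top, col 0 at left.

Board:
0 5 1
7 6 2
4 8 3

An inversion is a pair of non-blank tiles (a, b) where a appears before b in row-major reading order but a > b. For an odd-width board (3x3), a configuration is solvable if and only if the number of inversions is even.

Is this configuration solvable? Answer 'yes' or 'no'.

Answer: no

Derivation:
Inversions (pairs i<j in row-major order where tile[i] > tile[j] > 0): 13
13 is odd, so the puzzle is not solvable.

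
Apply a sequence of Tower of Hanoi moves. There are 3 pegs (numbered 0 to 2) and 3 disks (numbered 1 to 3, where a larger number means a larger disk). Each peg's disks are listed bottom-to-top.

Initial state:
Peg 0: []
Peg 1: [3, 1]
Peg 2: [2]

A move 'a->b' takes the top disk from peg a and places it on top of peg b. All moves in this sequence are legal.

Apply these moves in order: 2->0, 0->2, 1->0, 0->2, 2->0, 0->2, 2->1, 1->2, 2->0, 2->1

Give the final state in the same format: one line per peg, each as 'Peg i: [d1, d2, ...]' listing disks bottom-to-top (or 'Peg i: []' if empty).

After move 1 (2->0):
Peg 0: [2]
Peg 1: [3, 1]
Peg 2: []

After move 2 (0->2):
Peg 0: []
Peg 1: [3, 1]
Peg 2: [2]

After move 3 (1->0):
Peg 0: [1]
Peg 1: [3]
Peg 2: [2]

After move 4 (0->2):
Peg 0: []
Peg 1: [3]
Peg 2: [2, 1]

After move 5 (2->0):
Peg 0: [1]
Peg 1: [3]
Peg 2: [2]

After move 6 (0->2):
Peg 0: []
Peg 1: [3]
Peg 2: [2, 1]

After move 7 (2->1):
Peg 0: []
Peg 1: [3, 1]
Peg 2: [2]

After move 8 (1->2):
Peg 0: []
Peg 1: [3]
Peg 2: [2, 1]

After move 9 (2->0):
Peg 0: [1]
Peg 1: [3]
Peg 2: [2]

After move 10 (2->1):
Peg 0: [1]
Peg 1: [3, 2]
Peg 2: []

Answer: Peg 0: [1]
Peg 1: [3, 2]
Peg 2: []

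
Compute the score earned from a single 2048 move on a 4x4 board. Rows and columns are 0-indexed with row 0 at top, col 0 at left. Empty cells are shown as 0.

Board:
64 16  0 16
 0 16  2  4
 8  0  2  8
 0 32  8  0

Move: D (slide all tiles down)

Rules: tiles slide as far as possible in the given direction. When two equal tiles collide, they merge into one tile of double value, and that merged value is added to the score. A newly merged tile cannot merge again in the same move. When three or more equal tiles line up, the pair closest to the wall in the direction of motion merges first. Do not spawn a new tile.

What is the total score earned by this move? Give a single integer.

Slide down:
col 0: [64, 0, 8, 0] -> [0, 0, 64, 8]  score +0 (running 0)
col 1: [16, 16, 0, 32] -> [0, 0, 32, 32]  score +32 (running 32)
col 2: [0, 2, 2, 8] -> [0, 0, 4, 8]  score +4 (running 36)
col 3: [16, 4, 8, 0] -> [0, 16, 4, 8]  score +0 (running 36)
Board after move:
 0  0  0  0
 0  0  0 16
64 32  4  4
 8 32  8  8

Answer: 36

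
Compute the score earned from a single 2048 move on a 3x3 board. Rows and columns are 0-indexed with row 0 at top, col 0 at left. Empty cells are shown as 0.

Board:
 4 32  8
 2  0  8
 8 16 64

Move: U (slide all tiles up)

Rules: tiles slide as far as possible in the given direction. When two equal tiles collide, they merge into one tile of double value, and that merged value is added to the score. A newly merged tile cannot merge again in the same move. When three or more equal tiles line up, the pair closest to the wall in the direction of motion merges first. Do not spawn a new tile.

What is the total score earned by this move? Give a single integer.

Answer: 16

Derivation:
Slide up:
col 0: [4, 2, 8] -> [4, 2, 8]  score +0 (running 0)
col 1: [32, 0, 16] -> [32, 16, 0]  score +0 (running 0)
col 2: [8, 8, 64] -> [16, 64, 0]  score +16 (running 16)
Board after move:
 4 32 16
 2 16 64
 8  0  0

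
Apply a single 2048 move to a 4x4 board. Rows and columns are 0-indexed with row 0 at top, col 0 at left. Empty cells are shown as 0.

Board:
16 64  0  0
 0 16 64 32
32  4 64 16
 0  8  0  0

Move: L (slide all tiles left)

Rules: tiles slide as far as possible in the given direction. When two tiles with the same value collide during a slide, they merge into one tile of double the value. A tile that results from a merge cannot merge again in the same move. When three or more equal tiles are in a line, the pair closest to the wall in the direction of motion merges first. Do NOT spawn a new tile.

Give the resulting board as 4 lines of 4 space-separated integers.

Answer: 16 64  0  0
16 64 32  0
32  4 64 16
 8  0  0  0

Derivation:
Slide left:
row 0: [16, 64, 0, 0] -> [16, 64, 0, 0]
row 1: [0, 16, 64, 32] -> [16, 64, 32, 0]
row 2: [32, 4, 64, 16] -> [32, 4, 64, 16]
row 3: [0, 8, 0, 0] -> [8, 0, 0, 0]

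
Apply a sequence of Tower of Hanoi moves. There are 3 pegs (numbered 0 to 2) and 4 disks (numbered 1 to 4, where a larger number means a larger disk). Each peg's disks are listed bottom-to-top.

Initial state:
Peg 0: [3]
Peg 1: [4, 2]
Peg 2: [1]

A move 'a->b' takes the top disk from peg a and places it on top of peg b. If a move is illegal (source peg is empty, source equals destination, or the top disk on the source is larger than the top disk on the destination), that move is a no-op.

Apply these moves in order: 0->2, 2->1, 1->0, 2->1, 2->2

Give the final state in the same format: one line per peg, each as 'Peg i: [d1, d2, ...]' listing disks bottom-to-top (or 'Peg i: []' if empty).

Answer: Peg 0: [3, 1]
Peg 1: [4, 2]
Peg 2: []

Derivation:
After move 1 (0->2):
Peg 0: [3]
Peg 1: [4, 2]
Peg 2: [1]

After move 2 (2->1):
Peg 0: [3]
Peg 1: [4, 2, 1]
Peg 2: []

After move 3 (1->0):
Peg 0: [3, 1]
Peg 1: [4, 2]
Peg 2: []

After move 4 (2->1):
Peg 0: [3, 1]
Peg 1: [4, 2]
Peg 2: []

After move 5 (2->2):
Peg 0: [3, 1]
Peg 1: [4, 2]
Peg 2: []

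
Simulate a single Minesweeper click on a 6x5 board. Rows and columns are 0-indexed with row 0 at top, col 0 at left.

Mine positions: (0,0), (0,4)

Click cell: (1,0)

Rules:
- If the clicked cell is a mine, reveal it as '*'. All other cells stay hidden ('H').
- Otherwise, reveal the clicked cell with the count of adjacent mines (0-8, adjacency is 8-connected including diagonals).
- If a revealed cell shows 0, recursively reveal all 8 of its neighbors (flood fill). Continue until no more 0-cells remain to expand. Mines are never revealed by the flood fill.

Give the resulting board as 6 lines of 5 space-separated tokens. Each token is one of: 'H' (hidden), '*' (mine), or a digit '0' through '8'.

H H H H H
1 H H H H
H H H H H
H H H H H
H H H H H
H H H H H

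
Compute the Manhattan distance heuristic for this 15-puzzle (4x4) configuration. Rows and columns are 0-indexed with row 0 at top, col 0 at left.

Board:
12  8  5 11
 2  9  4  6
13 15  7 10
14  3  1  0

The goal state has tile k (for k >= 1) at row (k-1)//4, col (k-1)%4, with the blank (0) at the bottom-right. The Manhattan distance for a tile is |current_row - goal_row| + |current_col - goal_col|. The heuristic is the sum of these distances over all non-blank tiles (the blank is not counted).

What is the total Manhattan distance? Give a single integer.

Tile 12: at (0,0), goal (2,3), distance |0-2|+|0-3| = 5
Tile 8: at (0,1), goal (1,3), distance |0-1|+|1-3| = 3
Tile 5: at (0,2), goal (1,0), distance |0-1|+|2-0| = 3
Tile 11: at (0,3), goal (2,2), distance |0-2|+|3-2| = 3
Tile 2: at (1,0), goal (0,1), distance |1-0|+|0-1| = 2
Tile 9: at (1,1), goal (2,0), distance |1-2|+|1-0| = 2
Tile 4: at (1,2), goal (0,3), distance |1-0|+|2-3| = 2
Tile 6: at (1,3), goal (1,1), distance |1-1|+|3-1| = 2
Tile 13: at (2,0), goal (3,0), distance |2-3|+|0-0| = 1
Tile 15: at (2,1), goal (3,2), distance |2-3|+|1-2| = 2
Tile 7: at (2,2), goal (1,2), distance |2-1|+|2-2| = 1
Tile 10: at (2,3), goal (2,1), distance |2-2|+|3-1| = 2
Tile 14: at (3,0), goal (3,1), distance |3-3|+|0-1| = 1
Tile 3: at (3,1), goal (0,2), distance |3-0|+|1-2| = 4
Tile 1: at (3,2), goal (0,0), distance |3-0|+|2-0| = 5
Sum: 5 + 3 + 3 + 3 + 2 + 2 + 2 + 2 + 1 + 2 + 1 + 2 + 1 + 4 + 5 = 38

Answer: 38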